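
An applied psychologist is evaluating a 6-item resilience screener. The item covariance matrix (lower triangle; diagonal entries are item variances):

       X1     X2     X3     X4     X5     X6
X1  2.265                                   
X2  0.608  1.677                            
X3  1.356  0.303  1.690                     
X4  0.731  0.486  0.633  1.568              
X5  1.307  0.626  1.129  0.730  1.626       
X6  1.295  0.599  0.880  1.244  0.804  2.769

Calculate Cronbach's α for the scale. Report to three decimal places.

Cronbach's α = 0.825

sum of item variances = 2.265 + 1.677 + 1.690 + 1.568 + 1.626 + 2.769 = 11.595
Σ_{i<j} σ_ij = 12.731
σ²_total = 11.595 + 2 × 12.731 = 37.057
α = (k/(k−1))·(1 − sum of item variances/σ²_total) = (6/5)·(1 − 11.595/37.057) = 0.825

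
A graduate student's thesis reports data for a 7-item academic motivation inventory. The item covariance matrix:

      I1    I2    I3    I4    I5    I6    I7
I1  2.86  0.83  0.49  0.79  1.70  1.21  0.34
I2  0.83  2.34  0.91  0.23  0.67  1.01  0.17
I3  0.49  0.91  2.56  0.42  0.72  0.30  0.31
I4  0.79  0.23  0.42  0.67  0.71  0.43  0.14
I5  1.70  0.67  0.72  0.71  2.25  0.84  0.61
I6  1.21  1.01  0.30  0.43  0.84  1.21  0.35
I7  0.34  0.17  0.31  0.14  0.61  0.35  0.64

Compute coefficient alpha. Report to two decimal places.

Σσ²ᵢ = 2.86 + 2.34 + 2.56 + 0.67 + 2.25 + 1.21 + 0.64 = 12.53
Sum of the distinct covariances = 13.18
σ²_T = 12.53 + 2 × 13.18 = 38.89
α = (k/(k−1))·(1 − Σσ²ᵢ/σ²_T) = (7/6)·(1 − 12.53/38.89) = 0.79

α = 0.79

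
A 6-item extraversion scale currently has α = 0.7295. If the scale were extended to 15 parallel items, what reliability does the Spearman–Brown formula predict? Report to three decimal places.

predicted reliability = 0.871

Length factor m = 15/6 = 2.5000
α' = m·α / (1 + (m−1)·α)
   = 15/6 × 0.7295 / (1 + (15/6 − 1) × 0.7295)
   = 1.8237 / 2.0943 = 0.871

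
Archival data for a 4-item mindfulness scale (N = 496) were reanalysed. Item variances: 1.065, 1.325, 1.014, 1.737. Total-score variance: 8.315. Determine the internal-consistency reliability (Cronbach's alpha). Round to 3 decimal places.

sum of item variances = 1.065 + 1.325 + 1.014 + 1.737 = 5.141
α = (k/(k−1))·(1 − sum of item variances/σ²_total) = (4/3)·(1 − 5.141/8.315) = 0.509

Cronbach's alpha = 0.509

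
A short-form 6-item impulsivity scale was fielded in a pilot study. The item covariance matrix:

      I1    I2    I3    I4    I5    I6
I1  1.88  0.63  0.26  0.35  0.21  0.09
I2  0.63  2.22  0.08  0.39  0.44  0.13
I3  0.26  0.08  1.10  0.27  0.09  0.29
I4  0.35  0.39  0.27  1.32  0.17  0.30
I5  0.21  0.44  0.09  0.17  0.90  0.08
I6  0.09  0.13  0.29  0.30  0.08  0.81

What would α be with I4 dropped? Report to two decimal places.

Remaining items: I1, I2, I3, I5, I6 (k = 5).
sum of item variances = 1.88 + 2.22 + 1.10 + 0.90 + 0.81 = 6.91
σ²_total = 6.91 + 2 × 2.30 = 11.51
α (item deleted) = (5/4)·(1 − 6.91/11.51) = 0.50

α = 0.50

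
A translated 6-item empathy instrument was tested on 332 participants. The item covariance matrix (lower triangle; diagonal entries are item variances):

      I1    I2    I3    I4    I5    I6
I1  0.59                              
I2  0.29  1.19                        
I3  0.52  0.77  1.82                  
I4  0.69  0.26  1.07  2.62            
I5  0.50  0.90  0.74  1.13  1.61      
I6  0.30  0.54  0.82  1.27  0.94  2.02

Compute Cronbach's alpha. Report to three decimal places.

ΣVar(i) = 0.59 + 1.19 + 1.82 + 2.62 + 1.61 + 2.02 = 9.85
Sum of off-diagonal covariances = 10.74
Var(T) = 9.85 + 2 × 10.74 = 31.33
α = (k/(k−1))·(1 − ΣVar(i)/Var(T)) = (6/5)·(1 − 9.85/31.33) = 0.823

α = 0.823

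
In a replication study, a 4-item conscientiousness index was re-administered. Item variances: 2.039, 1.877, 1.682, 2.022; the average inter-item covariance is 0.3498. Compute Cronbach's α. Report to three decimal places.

Σσᵢ² = 2.039 + 1.877 + 1.682 + 2.022 = 7.620
Sum of the 6 distinct covariances = 6 × 0.3498 = 2.0988
total variance = Σσᵢ² + 2·Σcov = 7.620 + 2 × 2.0988 = 11.8176
α = (4/3)·(1 − 7.620/11.8176) = 0.474

Cronbach's α = 0.474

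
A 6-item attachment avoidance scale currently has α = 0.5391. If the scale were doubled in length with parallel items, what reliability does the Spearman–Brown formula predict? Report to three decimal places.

Length factor m = 2
α' = m·α / (1 + (m−1)·α)
   = 2 × 0.5391 / (1 + (2 − 1) × 0.5391)
   = 1.0782 / 1.5391 = 0.701

predicted reliability = 0.701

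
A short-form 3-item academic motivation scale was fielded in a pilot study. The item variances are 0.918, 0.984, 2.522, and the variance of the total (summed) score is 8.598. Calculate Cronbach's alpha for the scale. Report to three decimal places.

α = 0.728

sum of item variances = 0.918 + 0.984 + 2.522 = 4.424
α = (k/(k−1))·(1 − sum of item variances/σ²_T) = (3/2)·(1 − 4.424/8.598) = 0.728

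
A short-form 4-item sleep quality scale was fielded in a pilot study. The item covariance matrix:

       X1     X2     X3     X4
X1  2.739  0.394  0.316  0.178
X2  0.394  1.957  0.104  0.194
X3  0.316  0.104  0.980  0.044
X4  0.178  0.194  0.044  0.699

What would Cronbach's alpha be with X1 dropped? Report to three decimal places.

Remaining items: X2, X3, X4 (k = 3).
Σσ²ᵢ = 1.957 + 0.980 + 0.699 = 3.636
total variance = 3.636 + 2 × 0.342 = 4.320
α (item deleted) = (3/2)·(1 − 3.636/4.320) = 0.237

α = 0.237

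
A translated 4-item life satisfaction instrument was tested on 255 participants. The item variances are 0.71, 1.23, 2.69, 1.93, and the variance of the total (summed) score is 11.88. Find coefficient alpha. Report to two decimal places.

α = 0.60

ΣVar(i) = 0.71 + 1.23 + 2.69 + 1.93 = 6.56
α = (k/(k−1))·(1 − ΣVar(i)/σ²_T) = (4/3)·(1 − 6.56/11.88) = 0.60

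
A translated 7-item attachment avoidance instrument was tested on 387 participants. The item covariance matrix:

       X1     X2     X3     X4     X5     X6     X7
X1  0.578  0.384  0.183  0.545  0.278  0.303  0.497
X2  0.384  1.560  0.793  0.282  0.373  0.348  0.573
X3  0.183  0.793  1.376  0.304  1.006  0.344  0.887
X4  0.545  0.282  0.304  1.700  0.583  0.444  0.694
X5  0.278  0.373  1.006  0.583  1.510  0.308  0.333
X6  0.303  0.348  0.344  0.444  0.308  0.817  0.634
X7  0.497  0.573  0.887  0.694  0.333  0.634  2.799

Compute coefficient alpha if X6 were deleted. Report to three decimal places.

α = 0.742

Remaining items: X1, X2, X3, X4, X5, X7 (k = 6).
ΣVar(i) = 0.578 + 1.560 + 1.376 + 1.700 + 1.510 + 2.799 = 9.523
σ²_total = 9.523 + 2 × 7.715 = 24.953
α (item deleted) = (6/5)·(1 − 9.523/24.953) = 0.742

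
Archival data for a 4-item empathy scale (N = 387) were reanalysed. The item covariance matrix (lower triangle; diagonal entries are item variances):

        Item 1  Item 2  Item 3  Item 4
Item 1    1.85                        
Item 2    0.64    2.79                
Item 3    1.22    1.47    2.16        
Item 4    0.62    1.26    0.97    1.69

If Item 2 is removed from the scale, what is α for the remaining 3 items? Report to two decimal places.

α = 0.74

Remaining items: Item 1, Item 3, Item 4 (k = 3).
sum of item variances = 1.85 + 2.16 + 1.69 = 5.70
Var(T) = 5.70 + 2 × 2.81 = 11.32
α (item deleted) = (3/2)·(1 − 5.70/11.32) = 0.74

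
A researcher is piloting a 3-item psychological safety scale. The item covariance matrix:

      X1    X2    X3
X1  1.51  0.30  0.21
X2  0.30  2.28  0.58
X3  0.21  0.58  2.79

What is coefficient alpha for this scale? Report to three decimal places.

Σσ²ᵢ = 1.51 + 2.28 + 2.79 = 6.58
Σ_{i<j} σ_ij = 1.09
σ²_total = 6.58 + 2 × 1.09 = 8.76
α = (k/(k−1))·(1 − Σσ²ᵢ/σ²_total) = (3/2)·(1 − 6.58/8.76) = 0.373

α = 0.373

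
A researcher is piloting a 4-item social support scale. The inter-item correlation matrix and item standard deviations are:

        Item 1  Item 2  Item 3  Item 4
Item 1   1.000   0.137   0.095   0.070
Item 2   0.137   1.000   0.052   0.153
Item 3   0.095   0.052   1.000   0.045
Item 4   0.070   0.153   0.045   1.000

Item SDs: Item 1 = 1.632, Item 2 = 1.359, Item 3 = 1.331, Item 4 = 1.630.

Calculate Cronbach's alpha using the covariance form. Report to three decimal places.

Σσ²ᵢ = 1.632² + 1.359² + 1.331² + 1.630² = 8.9388
Covariances σ_ij = r_ij · s_i · s_j:
  σ(Item 1,Item 2) = 0.137 × 1.632 × 1.359 = 0.3039
  σ(Item 1,Item 3) = 0.095 × 1.632 × 1.331 = 0.2064
  σ(Item 1,Item 4) = 0.070 × 1.632 × 1.630 = 0.1862
  σ(Item 2,Item 3) = 0.052 × 1.359 × 1.331 = 0.0941
  σ(Item 2,Item 4) = 0.153 × 1.359 × 1.630 = 0.3389
  σ(Item 3,Item 4) = 0.045 × 1.331 × 1.630 = 0.0976
σ²_T = Σσ²ᵢ + 2·Σσ_ij = 8.9388 + 2 × 1.2271 = 11.3930
α = (4/3)·(1 − 8.9388/11.3930) = 0.287

Cronbach's alpha = 0.287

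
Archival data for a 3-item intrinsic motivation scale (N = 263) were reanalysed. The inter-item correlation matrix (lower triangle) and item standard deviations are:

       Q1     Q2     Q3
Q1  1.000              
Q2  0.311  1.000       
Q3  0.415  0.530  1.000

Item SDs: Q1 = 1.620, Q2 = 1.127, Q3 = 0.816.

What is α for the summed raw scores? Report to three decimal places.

α = 0.619

Σσ²ᵢ = 1.620² + 1.127² + 0.816² = 4.5604
Covariances σ_ij = r_ij · s_i · s_j:
  σ(Q1,Q2) = 0.311 × 1.620 × 1.127 = 0.5678
  σ(Q1,Q3) = 0.415 × 1.620 × 0.816 = 0.5486
  σ(Q2,Q3) = 0.530 × 1.127 × 0.816 = 0.4874
σ²_T = Σσ²ᵢ + 2·Σσ_ij = 4.5604 + 2 × 1.6038 = 7.7680
α = (3/2)·(1 − 4.5604/7.7680) = 0.619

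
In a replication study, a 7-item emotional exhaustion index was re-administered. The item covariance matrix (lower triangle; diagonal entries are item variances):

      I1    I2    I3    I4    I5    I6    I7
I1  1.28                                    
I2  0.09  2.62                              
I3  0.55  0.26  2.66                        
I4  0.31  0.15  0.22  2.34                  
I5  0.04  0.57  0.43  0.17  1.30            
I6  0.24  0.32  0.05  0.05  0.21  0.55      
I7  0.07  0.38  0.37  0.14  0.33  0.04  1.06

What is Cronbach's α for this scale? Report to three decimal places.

Cronbach's α = 0.534

Σσ²ᵢ = 1.28 + 2.62 + 2.66 + 2.34 + 1.30 + 0.55 + 1.06 = 11.81
Sum of the distinct covariances = 4.99
σ²_total = 11.81 + 2 × 4.99 = 21.79
α = (k/(k−1))·(1 − Σσ²ᵢ/σ²_total) = (7/6)·(1 − 11.81/21.79) = 0.534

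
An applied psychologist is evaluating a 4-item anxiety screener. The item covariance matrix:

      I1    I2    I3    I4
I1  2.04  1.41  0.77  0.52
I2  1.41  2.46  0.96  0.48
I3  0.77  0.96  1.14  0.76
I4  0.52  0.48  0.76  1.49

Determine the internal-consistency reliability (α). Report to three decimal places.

α = 0.772

Σσ²ᵢ = 2.04 + 2.46 + 1.14 + 1.49 = 7.13
Σ_{i<j} σ_ij = 4.90
total variance = 7.13 + 2 × 4.90 = 16.93
α = (k/(k−1))·(1 − Σσ²ᵢ/total variance) = (4/3)·(1 − 7.13/16.93) = 0.772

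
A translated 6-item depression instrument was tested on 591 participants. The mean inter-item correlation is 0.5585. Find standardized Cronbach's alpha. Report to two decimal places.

Standardized α = k·r̄ / (1 + (k−1)·r̄) = 6 × 0.5585 / (1 + 5 × 0.5585)
  = 3.3510 / 3.7925 = 0.88

α = 0.88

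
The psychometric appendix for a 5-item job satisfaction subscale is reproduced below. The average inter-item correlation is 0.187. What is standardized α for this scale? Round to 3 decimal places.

Standardized α = k·r̄ / (1 + (k−1)·r̄) = 5 × 0.187 / (1 + 4 × 0.187)
  = 0.9350 / 1.7480 = 0.535

α = 0.535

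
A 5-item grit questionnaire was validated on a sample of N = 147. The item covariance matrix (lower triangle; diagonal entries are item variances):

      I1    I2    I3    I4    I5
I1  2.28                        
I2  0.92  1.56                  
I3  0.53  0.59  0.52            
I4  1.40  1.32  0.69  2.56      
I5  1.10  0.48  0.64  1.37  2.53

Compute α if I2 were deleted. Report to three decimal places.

α = 0.790

Remaining items: I1, I3, I4, I5 (k = 4).
Σσᵢ² = 2.28 + 0.52 + 2.56 + 2.53 = 7.89
total variance = 7.89 + 2 × 5.73 = 19.35
α (item deleted) = (4/3)·(1 − 7.89/19.35) = 0.790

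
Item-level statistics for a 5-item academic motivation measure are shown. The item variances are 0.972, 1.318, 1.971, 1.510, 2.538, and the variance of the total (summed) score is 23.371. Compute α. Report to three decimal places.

sum of item variances = 0.972 + 1.318 + 1.971 + 1.510 + 2.538 = 8.309
α = (k/(k−1))·(1 − sum of item variances/σ²_total) = (5/4)·(1 − 8.309/23.371) = 0.806

α = 0.806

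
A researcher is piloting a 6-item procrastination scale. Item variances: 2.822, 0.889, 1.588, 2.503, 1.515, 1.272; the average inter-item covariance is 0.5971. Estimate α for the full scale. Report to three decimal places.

α = 0.754

sum of item variances = 2.822 + 0.889 + 1.588 + 2.503 + 1.515 + 1.272 = 10.589
Sum of the 15 distinct covariances = 15 × 0.5971 = 8.9565
Var(T) = sum of item variances + 2·Σcov = 10.589 + 2 × 8.9565 = 28.5020
α = (6/5)·(1 − 10.589/28.5020) = 0.754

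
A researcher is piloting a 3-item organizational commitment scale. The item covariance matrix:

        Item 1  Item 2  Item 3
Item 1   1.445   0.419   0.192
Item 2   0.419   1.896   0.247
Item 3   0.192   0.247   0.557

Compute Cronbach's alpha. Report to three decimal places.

Σσᵢ² = 1.445 + 1.896 + 0.557 = 3.898
Sum of off-diagonal covariances = 0.858
Var(T) = 3.898 + 2 × 0.858 = 5.614
α = (k/(k−1))·(1 − Σσᵢ²/Var(T)) = (3/2)·(1 − 3.898/5.614) = 0.458

α = 0.458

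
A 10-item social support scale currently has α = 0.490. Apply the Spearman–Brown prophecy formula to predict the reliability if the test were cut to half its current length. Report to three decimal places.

predicted reliability = 0.325

Length factor m = 1/2
α' = m·α / (1 − (1−m)·α)
   = 1/2 × 0.490 / (1 − (1 − 1/2) × 0.490)
   = 0.2450 / 0.7550 = 0.325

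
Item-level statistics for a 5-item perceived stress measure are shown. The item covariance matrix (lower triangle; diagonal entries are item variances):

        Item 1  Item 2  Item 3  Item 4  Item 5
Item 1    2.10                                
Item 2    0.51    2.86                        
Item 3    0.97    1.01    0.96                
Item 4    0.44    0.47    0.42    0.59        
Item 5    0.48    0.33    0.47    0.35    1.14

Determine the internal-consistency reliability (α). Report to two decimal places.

α = 0.73

sum of item variances = 2.10 + 2.86 + 0.96 + 0.59 + 1.14 = 7.65
Sum of off-diagonal covariances = 5.45
Var(T) = 7.65 + 2 × 5.45 = 18.55
α = (k/(k−1))·(1 − sum of item variances/Var(T)) = (5/4)·(1 − 7.65/18.55) = 0.73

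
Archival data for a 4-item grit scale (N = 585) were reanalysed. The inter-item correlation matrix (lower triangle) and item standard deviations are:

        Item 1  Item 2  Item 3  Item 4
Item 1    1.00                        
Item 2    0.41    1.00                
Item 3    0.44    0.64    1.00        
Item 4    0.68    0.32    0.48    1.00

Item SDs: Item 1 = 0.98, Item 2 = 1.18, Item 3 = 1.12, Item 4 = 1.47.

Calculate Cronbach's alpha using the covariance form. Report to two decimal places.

Σσ²ᵢ = 0.98² + 1.18² + 1.12² + 1.47² = 5.7681
Covariances σ_ij = r_ij · s_i · s_j:
  σ(Item 1,Item 2) = 0.41 × 0.98 × 1.18 = 0.4741
  σ(Item 1,Item 3) = 0.44 × 0.98 × 1.12 = 0.4829
  σ(Item 1,Item 4) = 0.68 × 0.98 × 1.47 = 0.9796
  σ(Item 2,Item 3) = 0.64 × 1.18 × 1.12 = 0.8458
  σ(Item 2,Item 4) = 0.32 × 1.18 × 1.47 = 0.5551
  σ(Item 3,Item 4) = 0.48 × 1.12 × 1.47 = 0.7903
σ²_T = Σσ²ᵢ + 2·Σσ_ij = 5.7681 + 2 × 4.1278 = 14.0237
α = (4/3)·(1 − 5.7681/14.0237) = 0.78

Cronbach's alpha = 0.78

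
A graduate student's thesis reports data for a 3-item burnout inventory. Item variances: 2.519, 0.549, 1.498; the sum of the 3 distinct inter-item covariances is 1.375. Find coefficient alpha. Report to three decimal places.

Σσ²ᵢ = 2.519 + 0.549 + 1.498 = 4.566
Sum of distinct covariances = 1.375
Var(T) = Σσ²ᵢ + 2·Σcov = 4.566 + 2 × 1.375 = 7.316
α = (3/2)·(1 − 4.566/7.316) = 0.564

coefficient alpha = 0.564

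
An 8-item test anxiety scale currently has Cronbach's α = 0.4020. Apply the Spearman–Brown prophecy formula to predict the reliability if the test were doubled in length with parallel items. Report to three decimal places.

predicted reliability = 0.573

Length factor m = 2
α' = m·α / (1 + (m−1)·α)
   = 2 × 0.4020 / (1 + (2 − 1) × 0.4020)
   = 0.8040 / 1.4020 = 0.573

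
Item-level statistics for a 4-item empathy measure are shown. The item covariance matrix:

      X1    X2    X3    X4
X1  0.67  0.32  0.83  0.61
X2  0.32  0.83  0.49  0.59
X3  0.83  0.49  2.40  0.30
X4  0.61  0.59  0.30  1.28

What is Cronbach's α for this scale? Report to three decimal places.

Σσ²ᵢ = 0.67 + 0.83 + 2.40 + 1.28 = 5.18
Σ_{i<j} σ_ij = 3.14
Var(T) = 5.18 + 2 × 3.14 = 11.46
α = (k/(k−1))·(1 − Σσ²ᵢ/Var(T)) = (4/3)·(1 − 5.18/11.46) = 0.731

Cronbach's α = 0.731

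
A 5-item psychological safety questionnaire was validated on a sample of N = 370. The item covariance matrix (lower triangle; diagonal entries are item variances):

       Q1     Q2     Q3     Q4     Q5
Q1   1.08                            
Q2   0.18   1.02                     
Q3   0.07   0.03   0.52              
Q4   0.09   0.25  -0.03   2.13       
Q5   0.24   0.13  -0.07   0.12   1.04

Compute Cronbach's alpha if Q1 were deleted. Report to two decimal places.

Remaining items: Q2, Q3, Q4, Q5 (k = 4).
sum of item variances = 1.02 + 0.52 + 2.13 + 1.04 = 4.71
total variance = 4.71 + 2 × 0.43 = 5.57
α (item deleted) = (4/3)·(1 − 4.71/5.57) = 0.21

α = 0.21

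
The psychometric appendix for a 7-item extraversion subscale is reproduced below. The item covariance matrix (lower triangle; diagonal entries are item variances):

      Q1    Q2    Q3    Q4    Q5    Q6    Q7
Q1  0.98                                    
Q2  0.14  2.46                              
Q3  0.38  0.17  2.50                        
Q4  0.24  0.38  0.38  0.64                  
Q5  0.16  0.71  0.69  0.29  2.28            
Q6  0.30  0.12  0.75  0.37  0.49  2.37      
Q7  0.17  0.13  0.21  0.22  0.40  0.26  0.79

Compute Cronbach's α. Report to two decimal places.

Σσᵢ² = 0.98 + 2.46 + 2.50 + 0.64 + 2.28 + 2.37 + 0.79 = 12.02
Σ_{i<j} σ_ij = 6.96
σ²_total = 12.02 + 2 × 6.96 = 25.94
α = (k/(k−1))·(1 − Σσᵢ²/σ²_total) = (7/6)·(1 − 12.02/25.94) = 0.63

Cronbach's α = 0.63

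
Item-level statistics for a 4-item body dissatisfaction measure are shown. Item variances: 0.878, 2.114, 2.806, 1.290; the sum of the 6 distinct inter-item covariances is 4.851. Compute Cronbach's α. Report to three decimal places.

Cronbach's α = 0.770

Σσᵢ² = 0.878 + 2.114 + 2.806 + 1.290 = 7.088
Sum of distinct covariances = 4.851
σ²_T = Σσᵢ² + 2·Σcov = 7.088 + 2 × 4.851 = 16.790
α = (4/3)·(1 − 7.088/16.790) = 0.770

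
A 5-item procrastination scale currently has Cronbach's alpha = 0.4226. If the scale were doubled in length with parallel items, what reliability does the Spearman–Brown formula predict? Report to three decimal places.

Length factor m = 2
α' = m·α / (1 + (m−1)·α)
   = 2 × 0.4226 / (1 + (2 − 1) × 0.4226)
   = 0.8452 / 1.4226 = 0.594

predicted reliability = 0.594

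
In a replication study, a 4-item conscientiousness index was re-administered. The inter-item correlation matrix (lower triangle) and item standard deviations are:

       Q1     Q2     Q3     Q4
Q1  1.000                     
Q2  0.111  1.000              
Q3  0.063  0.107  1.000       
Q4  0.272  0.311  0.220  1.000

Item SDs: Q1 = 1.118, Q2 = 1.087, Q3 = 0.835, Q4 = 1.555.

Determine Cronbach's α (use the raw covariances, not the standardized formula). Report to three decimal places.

α = 0.483

Σσ²ᵢ = 1.118² + 1.087² + 0.835² + 1.555² = 5.5467
Covariances σ_ij = r_ij · s_i · s_j:
  σ(Q1,Q2) = 0.111 × 1.118 × 1.087 = 0.1349
  σ(Q1,Q3) = 0.063 × 1.118 × 0.835 = 0.0588
  σ(Q1,Q4) = 0.272 × 1.118 × 1.555 = 0.4729
  σ(Q2,Q3) = 0.107 × 1.087 × 0.835 = 0.0971
  σ(Q2,Q4) = 0.311 × 1.087 × 1.555 = 0.5257
  σ(Q3,Q4) = 0.220 × 0.835 × 1.555 = 0.2857
σ²_T = Σσ²ᵢ + 2·Σσ_ij = 5.5467 + 2 × 1.5751 = 8.6969
α = (4/3)·(1 − 5.5467/8.6969) = 0.483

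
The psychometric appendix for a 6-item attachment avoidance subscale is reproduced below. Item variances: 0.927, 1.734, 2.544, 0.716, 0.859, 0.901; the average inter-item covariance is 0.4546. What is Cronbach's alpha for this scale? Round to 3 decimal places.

Cronbach's alpha = 0.768

ΣVar(i) = 0.927 + 1.734 + 2.544 + 0.716 + 0.859 + 0.901 = 7.681
Sum of the 15 distinct covariances = 15 × 0.4546 = 6.8190
total variance = ΣVar(i) + 2·Σcov = 7.681 + 2 × 6.8190 = 21.3190
α = (6/5)·(1 − 7.681/21.3190) = 0.768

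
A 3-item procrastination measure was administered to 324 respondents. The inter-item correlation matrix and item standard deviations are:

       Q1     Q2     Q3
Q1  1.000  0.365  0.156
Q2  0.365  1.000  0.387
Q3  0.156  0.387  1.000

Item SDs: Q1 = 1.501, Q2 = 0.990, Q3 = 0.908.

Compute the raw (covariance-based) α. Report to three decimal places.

Σσ²ᵢ = 1.501² + 0.990² + 0.908² = 4.0576
Covariances σ_ij = r_ij · s_i · s_j:
  σ(Q1,Q2) = 0.365 × 1.501 × 0.990 = 0.5424
  σ(Q1,Q3) = 0.156 × 1.501 × 0.908 = 0.2126
  σ(Q2,Q3) = 0.387 × 0.990 × 0.908 = 0.3479
σ²_T = Σσ²ᵢ + 2·Σσ_ij = 4.0576 + 2 × 1.1029 = 6.2634
α = (3/2)·(1 − 4.0576/6.2634) = 0.528

α = 0.528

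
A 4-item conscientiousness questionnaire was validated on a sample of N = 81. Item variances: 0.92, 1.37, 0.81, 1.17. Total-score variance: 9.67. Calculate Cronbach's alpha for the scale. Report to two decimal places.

α = 0.74

Σσᵢ² = 0.92 + 1.37 + 0.81 + 1.17 = 4.27
α = (k/(k−1))·(1 − Σσᵢ²/σ²_total) = (4/3)·(1 − 4.27/9.67) = 0.74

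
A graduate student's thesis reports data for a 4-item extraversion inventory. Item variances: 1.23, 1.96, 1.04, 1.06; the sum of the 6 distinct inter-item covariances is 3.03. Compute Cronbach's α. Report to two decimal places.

sum of item variances = 1.23 + 1.96 + 1.04 + 1.06 = 5.29
Sum of distinct covariances = 3.03
σ²_total = sum of item variances + 2·Σcov = 5.29 + 2 × 3.03 = 11.35
α = (4/3)·(1 − 5.29/11.35) = 0.71

Cronbach's α = 0.71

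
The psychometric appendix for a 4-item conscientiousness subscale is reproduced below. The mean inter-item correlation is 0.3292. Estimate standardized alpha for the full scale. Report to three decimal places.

α = 0.663

Standardized α = k·r̄ / (1 + (k−1)·r̄) = 4 × 0.3292 / (1 + 3 × 0.3292)
  = 1.3168 / 1.9876 = 0.663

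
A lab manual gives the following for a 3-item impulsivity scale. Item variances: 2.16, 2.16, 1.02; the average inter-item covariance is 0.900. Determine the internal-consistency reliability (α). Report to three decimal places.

ΣVar(i) = 2.16 + 2.16 + 1.02 = 5.34
Sum of the 3 distinct covariances = 3 × 0.900 = 2.700
total variance = ΣVar(i) + 2·Σcov = 5.34 + 2 × 2.700 = 10.740
α = (3/2)·(1 − 5.34/10.740) = 0.754

α = 0.754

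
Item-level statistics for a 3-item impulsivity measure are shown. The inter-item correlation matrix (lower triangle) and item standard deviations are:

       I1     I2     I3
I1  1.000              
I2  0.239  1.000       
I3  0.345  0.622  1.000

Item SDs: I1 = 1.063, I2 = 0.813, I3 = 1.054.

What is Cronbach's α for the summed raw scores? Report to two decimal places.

Σσ²ᵢ = 1.063² + 0.813² + 1.054² = 2.9019
Covariances σ_ij = r_ij · s_i · s_j:
  σ(I1,I2) = 0.239 × 1.063 × 0.813 = 0.2065
  σ(I1,I3) = 0.345 × 1.063 × 1.054 = 0.3865
  σ(I2,I3) = 0.622 × 0.813 × 1.054 = 0.5330
σ²_T = Σσ²ᵢ + 2·Σσ_ij = 2.9019 + 2 × 1.1260 = 5.1539
α = (3/2)·(1 − 2.9019/5.1539) = 0.66

Cronbach's α = 0.66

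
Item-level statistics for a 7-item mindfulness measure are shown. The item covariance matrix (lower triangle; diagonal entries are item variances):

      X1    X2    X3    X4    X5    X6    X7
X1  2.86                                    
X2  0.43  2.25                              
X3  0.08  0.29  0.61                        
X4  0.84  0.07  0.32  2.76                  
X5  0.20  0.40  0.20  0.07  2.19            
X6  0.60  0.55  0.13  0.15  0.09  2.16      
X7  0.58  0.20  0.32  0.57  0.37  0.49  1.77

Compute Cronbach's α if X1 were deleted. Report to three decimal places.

Cronbach's α = 0.502

Remaining items: X2, X3, X4, X5, X6, X7 (k = 6).
sum of item variances = 2.25 + 0.61 + 2.76 + 2.19 + 2.16 + 1.77 = 11.74
σ²_total = 11.74 + 2 × 4.22 = 20.18
α (item deleted) = (6/5)·(1 − 11.74/20.18) = 0.502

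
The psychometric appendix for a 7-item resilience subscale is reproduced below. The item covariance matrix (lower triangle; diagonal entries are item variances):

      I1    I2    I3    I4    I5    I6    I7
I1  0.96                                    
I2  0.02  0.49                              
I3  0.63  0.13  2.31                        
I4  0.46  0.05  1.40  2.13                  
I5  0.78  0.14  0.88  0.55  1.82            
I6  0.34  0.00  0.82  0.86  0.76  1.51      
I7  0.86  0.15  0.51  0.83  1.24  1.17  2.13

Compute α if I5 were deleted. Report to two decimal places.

Remaining items: I1, I2, I3, I4, I6, I7 (k = 6).
Σσᵢ² = 0.96 + 0.49 + 2.31 + 2.13 + 1.51 + 2.13 = 9.53
σ²_T = 9.53 + 2 × 8.23 = 25.99
α (item deleted) = (6/5)·(1 − 9.53/25.99) = 0.76

α = 0.76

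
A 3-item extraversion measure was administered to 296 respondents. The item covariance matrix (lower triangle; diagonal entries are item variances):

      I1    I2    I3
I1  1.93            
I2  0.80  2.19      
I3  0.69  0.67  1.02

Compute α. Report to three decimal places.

α = 0.685

ΣVar(i) = 1.93 + 2.19 + 1.02 = 5.14
Sum of the distinct covariances = 2.16
σ²_total = 5.14 + 2 × 2.16 = 9.46
α = (k/(k−1))·(1 − ΣVar(i)/σ²_total) = (3/2)·(1 − 5.14/9.46) = 0.685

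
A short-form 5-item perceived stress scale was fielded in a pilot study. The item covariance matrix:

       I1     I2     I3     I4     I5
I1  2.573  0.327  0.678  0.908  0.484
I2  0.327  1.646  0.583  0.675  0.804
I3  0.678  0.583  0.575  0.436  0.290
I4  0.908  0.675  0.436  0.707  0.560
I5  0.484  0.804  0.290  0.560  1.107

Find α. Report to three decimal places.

α = 0.794

sum of item variances = 2.573 + 1.646 + 0.575 + 0.707 + 1.107 = 6.608
Sum of off-diagonal covariances = 5.745
Var(T) = 6.608 + 2 × 5.745 = 18.098
α = (k/(k−1))·(1 − sum of item variances/Var(T)) = (5/4)·(1 − 6.608/18.098) = 0.794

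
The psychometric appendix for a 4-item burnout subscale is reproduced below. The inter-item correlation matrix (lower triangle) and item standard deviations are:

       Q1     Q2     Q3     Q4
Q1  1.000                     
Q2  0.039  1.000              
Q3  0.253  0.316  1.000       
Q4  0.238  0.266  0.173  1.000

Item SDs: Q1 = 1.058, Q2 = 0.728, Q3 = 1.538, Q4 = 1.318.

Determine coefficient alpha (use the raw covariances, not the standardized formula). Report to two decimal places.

coefficient alpha = 0.50

Σσ²ᵢ = 1.058² + 0.728² + 1.538² + 1.318² = 5.7519
Covariances σ_ij = r_ij · s_i · s_j:
  σ(Q1,Q2) = 0.039 × 1.058 × 0.728 = 0.0300
  σ(Q1,Q3) = 0.253 × 1.058 × 1.538 = 0.4117
  σ(Q1,Q4) = 0.238 × 1.058 × 1.318 = 0.3319
  σ(Q2,Q3) = 0.316 × 0.728 × 1.538 = 0.3538
  σ(Q2,Q4) = 0.266 × 0.728 × 1.318 = 0.2552
  σ(Q3,Q4) = 0.173 × 1.538 × 1.318 = 0.3507
σ²_T = Σσ²ᵢ + 2·Σσ_ij = 5.7519 + 2 × 1.7333 = 9.2185
α = (4/3)·(1 − 5.7519/9.2185) = 0.50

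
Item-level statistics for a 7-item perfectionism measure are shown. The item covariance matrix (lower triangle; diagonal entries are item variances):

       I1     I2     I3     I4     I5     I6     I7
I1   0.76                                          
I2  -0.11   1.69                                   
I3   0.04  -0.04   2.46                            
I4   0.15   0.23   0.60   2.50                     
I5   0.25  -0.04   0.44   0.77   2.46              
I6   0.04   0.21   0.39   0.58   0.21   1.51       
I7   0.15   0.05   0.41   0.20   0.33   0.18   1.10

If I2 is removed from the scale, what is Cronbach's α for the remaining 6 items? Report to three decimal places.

Cronbach's α = 0.561

Remaining items: I1, I3, I4, I5, I6, I7 (k = 6).
sum of item variances = 0.76 + 2.46 + 2.50 + 2.46 + 1.51 + 1.10 = 10.79
σ²_T = 10.79 + 2 × 4.74 = 20.27
α (item deleted) = (6/5)·(1 − 10.79/20.27) = 0.561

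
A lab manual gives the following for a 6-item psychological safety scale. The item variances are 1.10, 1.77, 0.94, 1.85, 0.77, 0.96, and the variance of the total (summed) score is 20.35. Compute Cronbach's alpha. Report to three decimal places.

Σσᵢ² = 1.10 + 1.77 + 0.94 + 1.85 + 0.77 + 0.96 = 7.39
α = (k/(k−1))·(1 − Σσᵢ²/Var(T)) = (6/5)·(1 − 7.39/20.35) = 0.764

Cronbach's alpha = 0.764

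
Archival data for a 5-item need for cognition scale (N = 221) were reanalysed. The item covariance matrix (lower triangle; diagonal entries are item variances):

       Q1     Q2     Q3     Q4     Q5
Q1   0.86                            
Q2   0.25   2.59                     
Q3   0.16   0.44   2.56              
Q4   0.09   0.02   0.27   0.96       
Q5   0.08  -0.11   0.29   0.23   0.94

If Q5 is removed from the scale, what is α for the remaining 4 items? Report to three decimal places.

α = 0.348

Remaining items: Q1, Q2, Q3, Q4 (k = 4).
Σσ²ᵢ = 0.86 + 2.59 + 2.56 + 0.96 = 6.97
Var(T) = 6.97 + 2 × 1.23 = 9.43
α (item deleted) = (4/3)·(1 − 6.97/9.43) = 0.348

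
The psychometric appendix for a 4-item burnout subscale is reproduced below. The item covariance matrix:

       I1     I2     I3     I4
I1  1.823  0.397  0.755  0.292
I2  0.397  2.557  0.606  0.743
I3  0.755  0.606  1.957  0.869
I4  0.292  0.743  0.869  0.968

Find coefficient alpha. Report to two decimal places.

coefficient alpha = 0.67

sum of item variances = 1.823 + 2.557 + 1.957 + 0.968 = 7.305
Sum of the distinct covariances = 3.662
σ²_total = 7.305 + 2 × 3.662 = 14.629
α = (k/(k−1))·(1 − sum of item variances/σ²_total) = (4/3)·(1 − 7.305/14.629) = 0.67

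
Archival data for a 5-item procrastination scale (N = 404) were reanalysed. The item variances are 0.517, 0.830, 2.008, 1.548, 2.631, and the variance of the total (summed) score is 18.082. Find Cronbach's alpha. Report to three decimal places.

Cronbach's alpha = 0.729

Σσᵢ² = 0.517 + 0.830 + 2.008 + 1.548 + 2.631 = 7.534
α = (k/(k−1))·(1 − Σσᵢ²/total variance) = (5/4)·(1 − 7.534/18.082) = 0.729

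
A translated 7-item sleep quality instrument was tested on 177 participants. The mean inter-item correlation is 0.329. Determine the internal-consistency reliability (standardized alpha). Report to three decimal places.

Standardized α = k·r̄ / (1 + (k−1)·r̄) = 7 × 0.329 / (1 + 6 × 0.329)
  = 2.3030 / 2.9740 = 0.774

α = 0.774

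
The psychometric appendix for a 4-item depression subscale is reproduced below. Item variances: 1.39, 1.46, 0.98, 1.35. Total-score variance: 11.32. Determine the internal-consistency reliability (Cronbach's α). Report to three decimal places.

α = 0.723

sum of item variances = 1.39 + 1.46 + 0.98 + 1.35 = 5.18
α = (k/(k−1))·(1 − sum of item variances/σ²_total) = (4/3)·(1 − 5.18/11.32) = 0.723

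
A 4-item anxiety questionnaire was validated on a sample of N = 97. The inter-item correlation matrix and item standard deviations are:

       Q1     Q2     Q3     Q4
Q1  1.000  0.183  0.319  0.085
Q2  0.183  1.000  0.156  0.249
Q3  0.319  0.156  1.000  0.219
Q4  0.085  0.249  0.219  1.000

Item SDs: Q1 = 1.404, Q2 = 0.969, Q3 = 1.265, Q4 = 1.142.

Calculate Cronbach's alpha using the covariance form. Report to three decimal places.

Σσ²ᵢ = 1.404² + 0.969² + 1.265² + 1.142² = 5.8146
Covariances σ_ij = r_ij · s_i · s_j:
  σ(Q1,Q2) = 0.183 × 1.404 × 0.969 = 0.2490
  σ(Q1,Q3) = 0.319 × 1.404 × 1.265 = 0.5666
  σ(Q1,Q4) = 0.085 × 1.404 × 1.142 = 0.1363
  σ(Q2,Q3) = 0.156 × 0.969 × 1.265 = 0.1912
  σ(Q2,Q4) = 0.249 × 0.969 × 1.142 = 0.2755
  σ(Q3,Q4) = 0.219 × 1.265 × 1.142 = 0.3164
σ²_T = Σσ²ᵢ + 2·Σσ_ij = 5.8146 + 2 × 1.7350 = 9.2846
α = (4/3)·(1 − 5.8146/9.2846) = 0.498

Cronbach's alpha = 0.498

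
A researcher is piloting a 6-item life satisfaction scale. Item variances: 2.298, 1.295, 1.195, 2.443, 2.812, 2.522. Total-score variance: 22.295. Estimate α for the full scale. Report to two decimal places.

α = 0.52

ΣVar(i) = 2.298 + 1.295 + 1.195 + 2.443 + 2.812 + 2.522 = 12.565
α = (k/(k−1))·(1 − ΣVar(i)/total variance) = (6/5)·(1 − 12.565/22.295) = 0.52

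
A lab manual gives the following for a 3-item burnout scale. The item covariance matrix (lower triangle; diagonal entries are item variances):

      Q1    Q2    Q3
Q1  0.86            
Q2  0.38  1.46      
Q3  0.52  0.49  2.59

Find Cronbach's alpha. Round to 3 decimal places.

Σσ²ᵢ = 0.86 + 1.46 + 2.59 = 4.91
Sum of off-diagonal covariances = 1.39
total variance = 4.91 + 2 × 1.39 = 7.69
α = (k/(k−1))·(1 − Σσ²ᵢ/total variance) = (3/2)·(1 − 4.91/7.69) = 0.542

α = 0.542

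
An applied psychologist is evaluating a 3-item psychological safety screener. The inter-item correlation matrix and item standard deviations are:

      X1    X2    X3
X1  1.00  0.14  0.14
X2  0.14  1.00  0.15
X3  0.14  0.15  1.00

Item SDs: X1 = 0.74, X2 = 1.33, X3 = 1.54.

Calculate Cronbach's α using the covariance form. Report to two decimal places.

α = 0.31

Σσ²ᵢ = 0.74² + 1.33² + 1.54² = 4.6881
Covariances σ_ij = r_ij · s_i · s_j:
  σ(X1,X2) = 0.14 × 0.74 × 1.33 = 0.1378
  σ(X1,X3) = 0.14 × 0.74 × 1.54 = 0.1595
  σ(X2,X3) = 0.15 × 1.33 × 1.54 = 0.3072
σ²_T = Σσ²ᵢ + 2·Σσ_ij = 4.6881 + 2 × 0.6045 = 5.8971
α = (3/2)·(1 − 4.6881/5.8971) = 0.31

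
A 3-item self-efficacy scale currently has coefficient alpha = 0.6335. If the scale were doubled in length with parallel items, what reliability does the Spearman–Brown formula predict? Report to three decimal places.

Length factor m = 2
α' = m·α / (1 + (m−1)·α)
   = 2 × 0.6335 / (1 + (2 − 1) × 0.6335)
   = 1.2670 / 1.6335 = 0.776

predicted reliability = 0.776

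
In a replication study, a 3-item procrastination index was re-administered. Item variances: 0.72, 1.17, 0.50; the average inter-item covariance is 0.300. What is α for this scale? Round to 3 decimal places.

α = 0.644

Σσ²ᵢ = 0.72 + 1.17 + 0.50 = 2.39
Sum of the 3 distinct covariances = 3 × 0.300 = 0.900
σ²_total = Σσ²ᵢ + 2·Σcov = 2.39 + 2 × 0.900 = 4.190
α = (3/2)·(1 − 2.39/4.190) = 0.644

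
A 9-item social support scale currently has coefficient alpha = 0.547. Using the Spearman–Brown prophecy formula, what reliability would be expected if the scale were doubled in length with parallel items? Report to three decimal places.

predicted reliability = 0.707

Length factor m = 2
α' = m·α / (1 + (m−1)·α)
   = 2 × 0.547 / (1 + (2 − 1) × 0.547)
   = 1.0940 / 1.5470 = 0.707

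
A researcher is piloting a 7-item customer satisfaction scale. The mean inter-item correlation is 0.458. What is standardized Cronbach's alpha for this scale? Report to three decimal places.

α = 0.855

Standardized α = k·r̄ / (1 + (k−1)·r̄) = 7 × 0.458 / (1 + 6 × 0.458)
  = 3.2060 / 3.7480 = 0.855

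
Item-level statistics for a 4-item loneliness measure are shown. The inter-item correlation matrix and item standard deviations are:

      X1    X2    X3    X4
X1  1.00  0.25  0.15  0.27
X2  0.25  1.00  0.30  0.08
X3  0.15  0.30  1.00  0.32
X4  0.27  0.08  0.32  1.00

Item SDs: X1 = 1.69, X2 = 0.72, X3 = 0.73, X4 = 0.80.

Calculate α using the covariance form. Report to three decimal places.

α = 0.472

Σσ²ᵢ = 1.69² + 0.72² + 0.73² + 0.80² = 4.5474
Covariances σ_ij = r_ij · s_i · s_j:
  σ(X1,X2) = 0.25 × 1.69 × 0.72 = 0.3042
  σ(X1,X3) = 0.15 × 1.69 × 0.73 = 0.1851
  σ(X1,X4) = 0.27 × 1.69 × 0.80 = 0.3650
  σ(X2,X3) = 0.30 × 0.72 × 0.73 = 0.1577
  σ(X2,X4) = 0.08 × 0.72 × 0.80 = 0.0461
  σ(X3,X4) = 0.32 × 0.73 × 0.80 = 0.1869
σ²_T = Σσ²ᵢ + 2·Σσ_ij = 4.5474 + 2 × 1.2450 = 7.0374
α = (4/3)·(1 − 4.5474/7.0374) = 0.472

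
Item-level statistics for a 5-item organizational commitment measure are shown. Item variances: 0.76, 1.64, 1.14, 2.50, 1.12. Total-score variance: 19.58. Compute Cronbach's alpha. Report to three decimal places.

α = 0.793

Σσᵢ² = 0.76 + 1.64 + 1.14 + 2.50 + 1.12 = 7.16
α = (k/(k−1))·(1 − Σσᵢ²/total variance) = (5/4)·(1 − 7.16/19.58) = 0.793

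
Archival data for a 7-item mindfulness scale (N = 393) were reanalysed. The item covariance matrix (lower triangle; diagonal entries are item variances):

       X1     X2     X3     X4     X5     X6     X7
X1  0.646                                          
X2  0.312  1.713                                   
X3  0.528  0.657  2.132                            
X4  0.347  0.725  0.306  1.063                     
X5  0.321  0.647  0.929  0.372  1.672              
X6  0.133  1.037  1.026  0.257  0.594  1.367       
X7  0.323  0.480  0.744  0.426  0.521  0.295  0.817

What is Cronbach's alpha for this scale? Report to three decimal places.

Σσ²ᵢ = 0.646 + 1.713 + 2.132 + 1.063 + 1.672 + 1.367 + 0.817 = 9.410
Σ_{i<j} σ_ij = 10.980
total variance = 9.410 + 2 × 10.980 = 31.370
α = (k/(k−1))·(1 − Σσ²ᵢ/total variance) = (7/6)·(1 − 9.410/31.370) = 0.817

Cronbach's alpha = 0.817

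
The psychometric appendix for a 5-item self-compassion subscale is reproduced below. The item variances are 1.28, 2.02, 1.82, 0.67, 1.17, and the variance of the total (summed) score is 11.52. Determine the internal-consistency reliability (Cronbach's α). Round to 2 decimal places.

α = 0.49

Σσ²ᵢ = 1.28 + 2.02 + 1.82 + 0.67 + 1.17 = 6.96
α = (k/(k−1))·(1 − Σσ²ᵢ/total variance) = (5/4)·(1 − 6.96/11.52) = 0.49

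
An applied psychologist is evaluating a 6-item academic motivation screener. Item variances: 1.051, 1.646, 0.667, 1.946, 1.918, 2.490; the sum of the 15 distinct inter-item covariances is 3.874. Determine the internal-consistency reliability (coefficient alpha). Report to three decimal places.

α = 0.532

Σσ²ᵢ = 1.051 + 1.646 + 0.667 + 1.946 + 1.918 + 2.490 = 9.718
Sum of distinct covariances = 3.874
total variance = Σσ²ᵢ + 2·Σcov = 9.718 + 2 × 3.874 = 17.466
α = (6/5)·(1 − 9.718/17.466) = 0.532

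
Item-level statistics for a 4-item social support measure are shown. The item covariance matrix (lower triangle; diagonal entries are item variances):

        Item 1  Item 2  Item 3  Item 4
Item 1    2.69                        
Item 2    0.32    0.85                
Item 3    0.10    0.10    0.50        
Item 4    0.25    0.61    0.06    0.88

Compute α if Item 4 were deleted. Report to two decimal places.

Remaining items: Item 1, Item 2, Item 3 (k = 3).
Σσ²ᵢ = 2.69 + 0.85 + 0.50 = 4.04
total variance = 4.04 + 2 × 0.52 = 5.08
α (item deleted) = (3/2)·(1 − 4.04/5.08) = 0.31

α = 0.31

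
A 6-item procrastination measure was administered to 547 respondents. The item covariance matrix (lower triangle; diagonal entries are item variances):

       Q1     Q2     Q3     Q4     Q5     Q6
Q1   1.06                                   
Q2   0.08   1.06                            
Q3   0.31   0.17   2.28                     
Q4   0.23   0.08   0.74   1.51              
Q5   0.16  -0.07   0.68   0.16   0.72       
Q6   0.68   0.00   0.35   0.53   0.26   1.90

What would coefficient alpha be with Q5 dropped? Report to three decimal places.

coefficient alpha = 0.560

Remaining items: Q1, Q2, Q3, Q4, Q6 (k = 5).
Σσᵢ² = 1.06 + 1.06 + 2.28 + 1.51 + 1.90 = 7.81
σ²_T = 7.81 + 2 × 3.17 = 14.15
α (item deleted) = (5/4)·(1 − 7.81/14.15) = 0.560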